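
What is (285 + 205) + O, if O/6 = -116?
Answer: -206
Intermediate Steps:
O = -696 (O = 6*(-116) = -696)
(285 + 205) + O = (285 + 205) - 696 = 490 - 696 = -206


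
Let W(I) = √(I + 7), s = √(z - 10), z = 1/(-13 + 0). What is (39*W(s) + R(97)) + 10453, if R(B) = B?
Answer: 10550 + 3*√(1183 + 13*I*√1703) ≈ 10656.0 + 22.843*I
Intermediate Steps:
z = -1/13 (z = 1/(-13) = -1/13 ≈ -0.076923)
s = I*√1703/13 (s = √(-1/13 - 10) = √(-131/13) = I*√1703/13 ≈ 3.1744*I)
W(I) = √(7 + I)
(39*W(s) + R(97)) + 10453 = (39*√(7 + I*√1703/13) + 97) + 10453 = (97 + 39*√(7 + I*√1703/13)) + 10453 = 10550 + 39*√(7 + I*√1703/13)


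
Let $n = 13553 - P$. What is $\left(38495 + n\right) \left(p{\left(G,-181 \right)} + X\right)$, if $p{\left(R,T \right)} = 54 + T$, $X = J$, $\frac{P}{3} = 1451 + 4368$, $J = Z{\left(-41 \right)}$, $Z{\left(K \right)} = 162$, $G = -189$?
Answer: $1210685$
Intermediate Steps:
$J = 162$
$P = 17457$ ($P = 3 \left(1451 + 4368\right) = 3 \cdot 5819 = 17457$)
$X = 162$
$n = -3904$ ($n = 13553 - 17457 = -3904$)
$\left(38495 + n\right) \left(p{\left(G,-181 \right)} + X\right) = \left(38495 - 3904\right) \left(\left(54 - 181\right) + 162\right) = 34591 \left(-127 + 162\right) = 34591 \cdot 35 = 1210685$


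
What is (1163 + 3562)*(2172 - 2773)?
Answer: -2839725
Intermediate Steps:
(1163 + 3562)*(2172 - 2773) = 4725*(-601) = -2839725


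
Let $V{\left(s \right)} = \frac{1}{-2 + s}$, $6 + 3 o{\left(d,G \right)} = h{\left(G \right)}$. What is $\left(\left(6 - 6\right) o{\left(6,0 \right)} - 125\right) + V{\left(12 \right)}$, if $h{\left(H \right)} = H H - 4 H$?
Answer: $- \frac{1249}{10} \approx -124.9$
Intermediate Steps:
$h{\left(H \right)} = H^{2} - 4 H$
$o{\left(d,G \right)} = -2 + \frac{G \left(-4 + G\right)}{3}$
$\left(\left(6 - 6\right) o{\left(6,0 \right)} - 125\right) + V{\left(12 \right)} = \left(\left(6 - 6\right) \left(-2 + \frac{1}{3} \cdot 0 \left(-4 + 0\right)\right) - 125\right) + \frac{1}{-2 + 12} = \left(0 \left(-2 + \frac{1}{3} \cdot 0 \left(-4\right)\right) - 125\right) + \frac{1}{10} = \left(0 \left(-2 + 0\right) - 125\right) + \frac{1}{10} = \left(0 \left(-2\right) - 125\right) + \frac{1}{10} = \left(0 - 125\right) + \frac{1}{10} = -125 + \frac{1}{10} = - \frac{1249}{10}$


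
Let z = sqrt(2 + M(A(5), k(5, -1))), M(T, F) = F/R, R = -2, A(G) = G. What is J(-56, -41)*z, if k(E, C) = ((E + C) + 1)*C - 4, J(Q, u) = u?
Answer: -41*sqrt(26)/2 ≈ -104.53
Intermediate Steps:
k(E, C) = -4 + C*(1 + C + E) (k(E, C) = ((C + E) + 1)*C - 4 = (1 + C + E)*C - 4 = C*(1 + C + E) - 4 = -4 + C*(1 + C + E))
M(T, F) = -F/2 (M(T, F) = F/(-2) = F*(-1/2) = -F/2)
z = sqrt(26)/2 (z = sqrt(2 - (-4 - 1 + (-1)**2 - 1*5)/2) = sqrt(2 - (-4 - 1 + 1 - 5)/2) = sqrt(2 - 1/2*(-9)) = sqrt(2 + 9/2) = sqrt(13/2) = sqrt(26)/2 ≈ 2.5495)
J(-56, -41)*z = -41*sqrt(26)/2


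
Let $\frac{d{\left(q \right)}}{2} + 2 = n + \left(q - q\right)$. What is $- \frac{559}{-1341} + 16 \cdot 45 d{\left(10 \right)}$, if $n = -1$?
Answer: $- \frac{5792561}{1341} \approx -4319.6$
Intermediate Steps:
$d{\left(q \right)} = -6$ ($d{\left(q \right)} = -4 + 2 \left(-1 + \left(q - q\right)\right) = -4 + 2 \left(-1 + 0\right) = -4 + 2 \left(-1\right) = -4 - 2 = -6$)
$- \frac{559}{-1341} + 16 \cdot 45 d{\left(10 \right)} = - \frac{559}{-1341} + 16 \cdot 45 \left(-6\right) = \left(-559\right) \left(- \frac{1}{1341}\right) + 720 \left(-6\right) = \frac{559}{1341} - 4320 = - \frac{5792561}{1341}$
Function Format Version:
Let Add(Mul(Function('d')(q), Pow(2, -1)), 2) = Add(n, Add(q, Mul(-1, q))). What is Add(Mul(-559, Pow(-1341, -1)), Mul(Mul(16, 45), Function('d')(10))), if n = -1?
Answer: Rational(-5792561, 1341) ≈ -4319.6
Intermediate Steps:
Function('d')(q) = -6 (Function('d')(q) = Add(-4, Mul(2, Add(-1, Add(q, Mul(-1, q))))) = Add(-4, Mul(2, Add(-1, 0))) = Add(-4, Mul(2, -1)) = Add(-4, -2) = -6)
Add(Mul(-559, Pow(-1341, -1)), Mul(Mul(16, 45), Function('d')(10))) = Add(Mul(-559, Pow(-1341, -1)), Mul(Mul(16, 45), -6)) = Add(Mul(-559, Rational(-1, 1341)), Mul(720, -6)) = Add(Rational(559, 1341), -4320) = Rational(-5792561, 1341)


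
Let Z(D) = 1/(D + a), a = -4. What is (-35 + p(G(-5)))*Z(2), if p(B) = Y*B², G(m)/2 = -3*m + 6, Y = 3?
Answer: -5257/2 ≈ -2628.5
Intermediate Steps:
G(m) = 12 - 6*m (G(m) = 2*(-3*m + 6) = 2*(6 - 3*m) = 12 - 6*m)
p(B) = 3*B²
Z(D) = 1/(-4 + D) (Z(D) = 1/(D - 4) = 1/(-4 + D))
(-35 + p(G(-5)))*Z(2) = (-35 + 3*(12 - 6*(-5))²)/(-4 + 2) = (-35 + 3*(12 + 30)²)/(-2) = (-35 + 3*42²)*(-½) = (-35 + 3*1764)*(-½) = (-35 + 5292)*(-½) = 5257*(-½) = -5257/2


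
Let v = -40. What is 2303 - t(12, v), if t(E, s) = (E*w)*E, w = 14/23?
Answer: 50953/23 ≈ 2215.3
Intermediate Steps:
w = 14/23 (w = 14*(1/23) = 14/23 ≈ 0.60870)
t(E, s) = 14*E²/23 (t(E, s) = (E*(14/23))*E = (14*E/23)*E = 14*E²/23)
2303 - t(12, v) = 2303 - 14*12²/23 = 2303 - 14*144/23 = 2303 - 1*2016/23 = 2303 - 2016/23 = 50953/23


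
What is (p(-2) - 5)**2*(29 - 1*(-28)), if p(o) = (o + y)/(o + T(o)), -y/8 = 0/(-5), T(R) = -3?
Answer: 30153/25 ≈ 1206.1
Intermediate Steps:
y = 0 (y = -0/(-5) = -0*(-1)/5 = -8*0 = 0)
p(o) = o/(-3 + o) (p(o) = (o + 0)/(o - 3) = o/(-3 + o))
(p(-2) - 5)**2*(29 - 1*(-28)) = (-2/(-3 - 2) - 5)**2*(29 - 1*(-28)) = (-2/(-5) - 5)**2*(29 + 28) = (-2*(-1/5) - 5)**2*57 = (2/5 - 5)**2*57 = (-23/5)**2*57 = (529/25)*57 = 30153/25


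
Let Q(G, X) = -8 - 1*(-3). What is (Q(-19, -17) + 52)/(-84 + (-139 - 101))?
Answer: -47/324 ≈ -0.14506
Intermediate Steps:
Q(G, X) = -5 (Q(G, X) = -8 + 3 = -5)
(Q(-19, -17) + 52)/(-84 + (-139 - 101)) = (-5 + 52)/(-84 + (-139 - 101)) = 47/(-84 - 240) = 47/(-324) = 47*(-1/324) = -47/324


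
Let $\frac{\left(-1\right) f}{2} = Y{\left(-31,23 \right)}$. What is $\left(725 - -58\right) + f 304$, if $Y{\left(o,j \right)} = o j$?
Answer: $434287$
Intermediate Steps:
$Y{\left(o,j \right)} = j o$
$f = 1426$ ($f = - 2 \cdot 23 \left(-31\right) = \left(-2\right) \left(-713\right) = 1426$)
$\left(725 - -58\right) + f 304 = \left(725 - -58\right) + 1426 \cdot 304 = \left(725 + 58\right) + 433504 = 783 + 433504 = 434287$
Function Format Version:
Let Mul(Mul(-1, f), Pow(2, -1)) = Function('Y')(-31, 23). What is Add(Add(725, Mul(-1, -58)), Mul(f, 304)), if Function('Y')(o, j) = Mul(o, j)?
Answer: 434287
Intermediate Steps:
Function('Y')(o, j) = Mul(j, o)
f = 1426 (f = Mul(-2, Mul(23, -31)) = Mul(-2, -713) = 1426)
Add(Add(725, Mul(-1, -58)), Mul(f, 304)) = Add(Add(725, Mul(-1, -58)), Mul(1426, 304)) = Add(Add(725, 58), 433504) = Add(783, 433504) = 434287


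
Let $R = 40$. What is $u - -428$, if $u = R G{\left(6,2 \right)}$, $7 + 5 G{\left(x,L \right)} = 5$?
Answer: $412$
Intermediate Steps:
$G{\left(x,L \right)} = - \frac{2}{5}$ ($G{\left(x,L \right)} = - \frac{7}{5} + \frac{1}{5} \cdot 5 = - \frac{7}{5} + 1 = - \frac{2}{5}$)
$u = -16$ ($u = 40 \left(- \frac{2}{5}\right) = -16$)
$u - -428 = -16 - -428 = -16 + 428 = 412$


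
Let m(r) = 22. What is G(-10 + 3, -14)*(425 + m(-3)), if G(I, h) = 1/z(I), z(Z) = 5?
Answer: 447/5 ≈ 89.400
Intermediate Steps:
G(I, h) = ⅕ (G(I, h) = 1/5 = ⅕)
G(-10 + 3, -14)*(425 + m(-3)) = (425 + 22)/5 = (⅕)*447 = 447/5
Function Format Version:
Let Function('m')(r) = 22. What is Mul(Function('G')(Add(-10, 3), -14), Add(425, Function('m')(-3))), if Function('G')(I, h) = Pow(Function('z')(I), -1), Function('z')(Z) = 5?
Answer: Rational(447, 5) ≈ 89.400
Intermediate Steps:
Function('G')(I, h) = Rational(1, 5) (Function('G')(I, h) = Pow(5, -1) = Rational(1, 5))
Mul(Function('G')(Add(-10, 3), -14), Add(425, Function('m')(-3))) = Mul(Rational(1, 5), Add(425, 22)) = Mul(Rational(1, 5), 447) = Rational(447, 5)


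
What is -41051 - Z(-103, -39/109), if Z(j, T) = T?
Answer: -4474520/109 ≈ -41051.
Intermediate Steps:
-41051 - Z(-103, -39/109) = -41051 - (-39)/109 = -41051 - 1*(-39/109) = -41051 + 39/109 = -4474520/109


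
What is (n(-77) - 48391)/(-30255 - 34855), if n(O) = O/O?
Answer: 4839/6511 ≈ 0.74320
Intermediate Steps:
n(O) = 1
(n(-77) - 48391)/(-30255 - 34855) = (1 - 48391)/(-30255 - 34855) = -48390/(-65110) = -48390*(-1/65110) = 4839/6511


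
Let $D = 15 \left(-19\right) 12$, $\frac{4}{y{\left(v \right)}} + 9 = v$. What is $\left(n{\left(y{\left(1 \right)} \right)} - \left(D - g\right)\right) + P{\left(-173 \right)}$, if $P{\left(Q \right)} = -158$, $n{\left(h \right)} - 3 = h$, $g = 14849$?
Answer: $\frac{36227}{2} \approx 18114.0$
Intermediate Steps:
$y{\left(v \right)} = \frac{4}{-9 + v}$
$n{\left(h \right)} = 3 + h$
$D = -3420$ ($D = \left(-285\right) 12 = -3420$)
$\left(n{\left(y{\left(1 \right)} \right)} - \left(D - g\right)\right) + P{\left(-173 \right)} = \left(\left(3 + \frac{4}{-9 + 1}\right) + \left(14849 - -3420\right)\right) - 158 = \left(\left(3 + \frac{4}{-8}\right) + \left(14849 + 3420\right)\right) - 158 = \left(\left(3 + 4 \left(- \frac{1}{8}\right)\right) + 18269\right) - 158 = \left(\left(3 - \frac{1}{2}\right) + 18269\right) - 158 = \left(\frac{5}{2} + 18269\right) - 158 = \frac{36543}{2} - 158 = \frac{36227}{2}$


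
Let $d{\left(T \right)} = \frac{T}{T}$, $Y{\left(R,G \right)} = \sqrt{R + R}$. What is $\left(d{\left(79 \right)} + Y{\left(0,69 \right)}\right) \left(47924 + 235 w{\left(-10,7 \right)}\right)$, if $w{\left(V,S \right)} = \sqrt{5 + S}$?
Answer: $47924 + 470 \sqrt{3} \approx 48738.0$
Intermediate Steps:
$Y{\left(R,G \right)} = \sqrt{2} \sqrt{R}$ ($Y{\left(R,G \right)} = \sqrt{2 R} = \sqrt{2} \sqrt{R}$)
$d{\left(T \right)} = 1$
$\left(d{\left(79 \right)} + Y{\left(0,69 \right)}\right) \left(47924 + 235 w{\left(-10,7 \right)}\right) = \left(1 + \sqrt{2} \sqrt{0}\right) \left(47924 + 235 \sqrt{5 + 7}\right) = \left(1 + \sqrt{2} \cdot 0\right) \left(47924 + 235 \sqrt{12}\right) = \left(1 + 0\right) \left(47924 + 235 \cdot 2 \sqrt{3}\right) = 1 \left(47924 + 470 \sqrt{3}\right) = 47924 + 470 \sqrt{3}$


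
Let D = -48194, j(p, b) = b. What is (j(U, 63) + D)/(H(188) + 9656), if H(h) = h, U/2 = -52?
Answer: -48131/9844 ≈ -4.8894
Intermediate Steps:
U = -104 (U = 2*(-52) = -104)
(j(U, 63) + D)/(H(188) + 9656) = (63 - 48194)/(188 + 9656) = -48131/9844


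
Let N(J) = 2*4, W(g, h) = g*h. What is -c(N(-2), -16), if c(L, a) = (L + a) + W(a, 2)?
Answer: 40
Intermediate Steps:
N(J) = 8
c(L, a) = L + 3*a (c(L, a) = (L + a) + a*2 = (L + a) + 2*a = L + 3*a)
-c(N(-2), -16) = -(8 + 3*(-16)) = -(8 - 48) = -1*(-40) = 40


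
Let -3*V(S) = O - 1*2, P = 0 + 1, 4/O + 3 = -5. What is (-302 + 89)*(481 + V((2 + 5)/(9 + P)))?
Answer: -205261/2 ≈ -1.0263e+5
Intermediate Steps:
O = -1/2 (O = 4/(-3 - 5) = 4/(-8) = 4*(-1/8) = -1/2 ≈ -0.50000)
P = 1
V(S) = 5/6 (V(S) = -(-1/2 - 1*2)/3 = -(-1/2 - 2)/3 = -1/3*(-5/2) = 5/6)
(-302 + 89)*(481 + V((2 + 5)/(9 + P))) = (-302 + 89)*(481 + 5/6) = -213*2891/6 = -205261/2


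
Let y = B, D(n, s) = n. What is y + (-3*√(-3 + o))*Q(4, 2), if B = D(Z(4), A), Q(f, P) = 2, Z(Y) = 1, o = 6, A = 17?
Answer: 1 - 6*√3 ≈ -9.3923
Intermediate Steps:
B = 1
y = 1
y + (-3*√(-3 + o))*Q(4, 2) = 1 - 3*√(-3 + 6)*2 = 1 - 3*√3*2 = 1 - 6*√3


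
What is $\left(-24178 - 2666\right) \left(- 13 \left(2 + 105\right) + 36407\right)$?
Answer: $-939969504$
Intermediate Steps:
$\left(-24178 - 2666\right) \left(- 13 \left(2 + 105\right) + 36407\right) = \left(-24178 - 2666\right) \left(\left(-13\right) 107 + 36407\right) = - 26844 \left(-1391 + 36407\right) = \left(-26844\right) 35016 = -939969504$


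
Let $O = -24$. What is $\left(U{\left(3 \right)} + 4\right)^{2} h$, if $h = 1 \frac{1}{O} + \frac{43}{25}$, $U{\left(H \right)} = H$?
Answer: $\frac{49343}{600} \approx 82.238$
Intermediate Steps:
$h = \frac{1007}{600}$ ($h = 1 \frac{1}{-24} + \frac{43}{25} = 1 \left(- \frac{1}{24}\right) + 43 \cdot \frac{1}{25} = - \frac{1}{24} + \frac{43}{25} = \frac{1007}{600} \approx 1.6783$)
$\left(U{\left(3 \right)} + 4\right)^{2} h = \left(3 + 4\right)^{2} \cdot \frac{1007}{600} = 7^{2} \cdot \frac{1007}{600} = 49 \cdot \frac{1007}{600} = \frac{49343}{600}$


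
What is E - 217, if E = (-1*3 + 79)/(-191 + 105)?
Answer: -9369/43 ≈ -217.88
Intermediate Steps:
E = -38/43 (E = (-3 + 79)/(-86) = 76*(-1/86) = -38/43 ≈ -0.88372)
E - 217 = -38/43 - 217 = -9369/43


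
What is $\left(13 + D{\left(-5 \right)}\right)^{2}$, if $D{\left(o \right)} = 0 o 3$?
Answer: $169$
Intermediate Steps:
$D{\left(o \right)} = 0$ ($D{\left(o \right)} = 0 \cdot 3 = 0$)
$\left(13 + D{\left(-5 \right)}\right)^{2} = \left(13 + 0\right)^{2} = 13^{2} = 169$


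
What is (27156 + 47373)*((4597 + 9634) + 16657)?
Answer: 2302051752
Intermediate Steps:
(27156 + 47373)*((4597 + 9634) + 16657) = 74529*(14231 + 16657) = 74529*30888 = 2302051752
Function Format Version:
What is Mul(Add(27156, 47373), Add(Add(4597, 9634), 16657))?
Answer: 2302051752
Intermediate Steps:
Mul(Add(27156, 47373), Add(Add(4597, 9634), 16657)) = Mul(74529, Add(14231, 16657)) = Mul(74529, 30888) = 2302051752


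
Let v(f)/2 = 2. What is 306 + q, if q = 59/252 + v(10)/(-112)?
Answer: 38581/126 ≈ 306.20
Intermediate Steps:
v(f) = 4 (v(f) = 2*2 = 4)
q = 25/126 (q = 59/252 + 4/(-112) = 59*(1/252) + 4*(-1/112) = 59/252 - 1/28 = 25/126 ≈ 0.19841)
306 + q = 306 + 25/126 = 38581/126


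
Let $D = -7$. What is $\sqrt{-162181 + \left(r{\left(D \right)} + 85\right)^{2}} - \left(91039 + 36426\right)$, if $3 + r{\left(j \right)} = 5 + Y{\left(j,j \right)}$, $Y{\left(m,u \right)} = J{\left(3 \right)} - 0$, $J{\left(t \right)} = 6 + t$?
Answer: $-127465 + i \sqrt{152965} \approx -1.2747 \cdot 10^{5} + 391.11 i$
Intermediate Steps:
$Y{\left(m,u \right)} = 9$ ($Y{\left(m,u \right)} = \left(6 + 3\right) - 0 = 9 + 0 = 9$)
$r{\left(j \right)} = 11$ ($r{\left(j \right)} = -3 + \left(5 + 9\right) = -3 + 14 = 11$)
$\sqrt{-162181 + \left(r{\left(D \right)} + 85\right)^{2}} - \left(91039 + 36426\right) = \sqrt{-162181 + \left(11 + 85\right)^{2}} - \left(91039 + 36426\right) = \sqrt{-162181 + 96^{2}} - 127465 = \sqrt{-162181 + 9216} - 127465 = \sqrt{-152965} - 127465 = i \sqrt{152965} - 127465 = -127465 + i \sqrt{152965}$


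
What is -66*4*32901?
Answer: -8685864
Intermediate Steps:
-66*4*32901 = -11*24*32901 = -264*32901 = -8685864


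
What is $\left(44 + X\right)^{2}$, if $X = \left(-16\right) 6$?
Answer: $2704$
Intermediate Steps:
$X = -96$
$\left(44 + X\right)^{2} = \left(44 - 96\right)^{2} = \left(-52\right)^{2} = 2704$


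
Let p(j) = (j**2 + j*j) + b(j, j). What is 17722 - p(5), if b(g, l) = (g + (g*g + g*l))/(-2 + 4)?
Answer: 35289/2 ≈ 17645.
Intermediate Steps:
b(g, l) = g/2 + g**2/2 + g*l/2 (b(g, l) = (g + (g**2 + g*l))/2 = (g + g**2 + g*l)*(1/2) = g/2 + g**2/2 + g*l/2)
p(j) = 2*j**2 + j*(1 + 2*j)/2 (p(j) = (j**2 + j*j) + j*(1 + j + j)/2 = (j**2 + j**2) + j*(1 + 2*j)/2 = 2*j**2 + j*(1 + 2*j)/2)
17722 - p(5) = 17722 - 5*(1 + 6*5)/2 = 17722 - 5*(1 + 30)/2 = 17722 - 5*31/2 = 17722 - 1*155/2 = 17722 - 155/2 = 35289/2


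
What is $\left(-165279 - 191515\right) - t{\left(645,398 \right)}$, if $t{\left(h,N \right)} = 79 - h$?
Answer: $-356228$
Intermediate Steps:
$\left(-165279 - 191515\right) - t{\left(645,398 \right)} = \left(-165279 - 191515\right) - \left(79 - 645\right) = -356794 - \left(79 - 645\right) = -356794 - -566 = -356794 + 566 = -356228$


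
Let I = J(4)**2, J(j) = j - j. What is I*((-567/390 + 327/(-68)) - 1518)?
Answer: 0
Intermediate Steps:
J(j) = 0
I = 0 (I = 0**2 = 0)
I*((-567/390 + 327/(-68)) - 1518) = 0*((-567/390 + 327/(-68)) - 1518) = 0*((-567*1/390 + 327*(-1/68)) - 1518) = 0*((-189/130 - 327/68) - 1518) = 0*(-27681/4420 - 1518) = 0*(-6737241/4420) = 0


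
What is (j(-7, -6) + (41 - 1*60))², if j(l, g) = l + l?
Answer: 1089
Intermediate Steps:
j(l, g) = 2*l
(j(-7, -6) + (41 - 1*60))² = (2*(-7) + (41 - 1*60))² = (-14 + (41 - 60))² = (-14 - 19)² = (-33)² = 1089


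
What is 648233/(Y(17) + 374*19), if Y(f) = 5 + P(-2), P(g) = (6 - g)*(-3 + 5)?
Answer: 648233/7127 ≈ 90.955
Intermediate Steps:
P(g) = 12 - 2*g (P(g) = (6 - g)*2 = 12 - 2*g)
Y(f) = 21 (Y(f) = 5 + (12 - 2*(-2)) = 5 + (12 + 4) = 5 + 16 = 21)
648233/(Y(17) + 374*19) = 648233/(21 + 374*19) = 648233/(21 + 7106) = 648233/7127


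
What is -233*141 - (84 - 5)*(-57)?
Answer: -28350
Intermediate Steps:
-233*141 - (84 - 5)*(-57) = -32853 - 79*(-57) = -32853 - 1*(-4503) = -32853 + 4503 = -28350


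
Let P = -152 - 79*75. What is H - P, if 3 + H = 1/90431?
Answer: 549277895/90431 ≈ 6074.0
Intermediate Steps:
P = -6077 (P = -152 - 5925 = -6077)
H = -271292/90431 (H = -3 + 1/90431 = -271292/90431 ≈ -3.0000)
H - P = -271292/90431 - 1*(-6077) = -271292/90431 + 6077 = 549277895/90431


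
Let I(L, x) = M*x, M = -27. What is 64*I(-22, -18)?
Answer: 31104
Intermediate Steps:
I(L, x) = -27*x
64*I(-22, -18) = 64*(-27*(-18)) = 64*486 = 31104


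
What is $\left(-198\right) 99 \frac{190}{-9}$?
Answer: $413820$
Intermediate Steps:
$\left(-198\right) 99 \frac{190}{-9} = - 19602 \cdot 190 \left(- \frac{1}{9}\right) = \left(-19602\right) \left(- \frac{190}{9}\right) = 413820$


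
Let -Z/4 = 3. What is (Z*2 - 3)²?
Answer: 729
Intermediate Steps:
Z = -12 (Z = -4*3 = -12)
(Z*2 - 3)² = (-12*2 - 3)² = (-24 - 3)² = (-27)² = 729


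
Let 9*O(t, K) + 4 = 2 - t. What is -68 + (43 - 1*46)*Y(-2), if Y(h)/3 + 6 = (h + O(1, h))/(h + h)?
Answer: -77/4 ≈ -19.250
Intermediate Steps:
O(t, K) = -2/9 - t/9 (O(t, K) = -4/9 + (2 - t)/9 = -4/9 + (2/9 - t/9) = -2/9 - t/9)
Y(h) = -18 + 3*(-1/3 + h)/(2*h) (Y(h) = -18 + 3*((h + (-2/9 - 1/9*1))/(h + h)) = -18 + 3*((h + (-2/9 - 1/9))/((2*h))) = -18 + 3*((h - 1/3)*(1/(2*h))) = -18 + 3*((-1/3 + h)*(1/(2*h))) = -18 + 3*((-1/3 + h)/(2*h)) = -18 + 3*(-1/3 + h)/(2*h))
-68 + (43 - 1*46)*Y(-2) = -68 + (43 - 1*46)*((1/2)*(-1 - 33*(-2))/(-2)) = -68 + (43 - 46)*((1/2)*(-1/2)*(-1 + 66)) = -68 - 3*(-1)*65/(2*2) = -68 - 3*(-65/4) = -68 + 195/4 = -77/4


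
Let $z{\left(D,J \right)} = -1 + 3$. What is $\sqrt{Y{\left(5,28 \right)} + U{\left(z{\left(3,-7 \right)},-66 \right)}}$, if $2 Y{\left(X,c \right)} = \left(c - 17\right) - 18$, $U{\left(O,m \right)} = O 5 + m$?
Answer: $\frac{i \sqrt{238}}{2} \approx 7.7136 i$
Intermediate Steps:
$z{\left(D,J \right)} = 2$
$U{\left(O,m \right)} = m + 5 O$ ($U{\left(O,m \right)} = 5 O + m = m + 5 O$)
$Y{\left(X,c \right)} = - \frac{35}{2} + \frac{c}{2}$ ($Y{\left(X,c \right)} = \frac{\left(c - 17\right) - 18}{2} = \frac{\left(-17 + c\right) - 18}{2} = \frac{-35 + c}{2} = - \frac{35}{2} + \frac{c}{2}$)
$\sqrt{Y{\left(5,28 \right)} + U{\left(z{\left(3,-7 \right)},-66 \right)}} = \sqrt{\left(- \frac{35}{2} + \frac{1}{2} \cdot 28\right) + \left(-66 + 5 \cdot 2\right)} = \sqrt{\left(- \frac{35}{2} + 14\right) + \left(-66 + 10\right)} = \sqrt{- \frac{7}{2} - 56} = \sqrt{- \frac{119}{2}} = \frac{i \sqrt{238}}{2}$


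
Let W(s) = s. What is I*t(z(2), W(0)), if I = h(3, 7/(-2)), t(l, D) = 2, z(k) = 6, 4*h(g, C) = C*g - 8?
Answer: -37/4 ≈ -9.2500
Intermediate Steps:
h(g, C) = -2 + C*g/4 (h(g, C) = (C*g - 8)/4 = (-8 + C*g)/4 = -2 + C*g/4)
I = -37/8 (I = -2 + (¼)*(7/(-2))*3 = -2 + (¼)*(7*(-½))*3 = -2 + (¼)*(-7/2)*3 = -2 - 21/8 = -37/8 ≈ -4.6250)
I*t(z(2), W(0)) = -37/8*2 = -37/4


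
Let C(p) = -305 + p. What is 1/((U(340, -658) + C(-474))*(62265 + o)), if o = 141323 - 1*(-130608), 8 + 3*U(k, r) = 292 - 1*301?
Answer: -3/786697384 ≈ -3.8134e-9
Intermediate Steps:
U(k, r) = -17/3 (U(k, r) = -8/3 + (292 - 1*301)/3 = -8/3 + (292 - 301)/3 = -8/3 + (⅓)*(-9) = -8/3 - 3 = -17/3)
o = 271931 (o = 141323 + 130608 = 271931)
1/((U(340, -658) + C(-474))*(62265 + o)) = 1/((-17/3 + (-305 - 474))*(62265 + 271931)) = 1/((-17/3 - 779)*334196) = 1/(-2354/3*334196) = 1/(-786697384/3) = -3/786697384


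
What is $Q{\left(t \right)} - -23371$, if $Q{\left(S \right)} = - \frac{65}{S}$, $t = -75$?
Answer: $\frac{350578}{15} \approx 23372.0$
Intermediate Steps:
$Q{\left(t \right)} - -23371 = - \frac{65}{-75} - -23371 = \left(-65\right) \left(- \frac{1}{75}\right) + 23371 = \frac{13}{15} + 23371 = \frac{350578}{15}$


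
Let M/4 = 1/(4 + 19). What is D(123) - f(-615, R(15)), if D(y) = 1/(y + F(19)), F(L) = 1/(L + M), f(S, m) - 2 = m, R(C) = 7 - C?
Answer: 326037/54266 ≈ 6.0081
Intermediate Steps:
M = 4/23 (M = 4/(4 + 19) = 4/23 ≈ 0.17391)
f(S, m) = 2 + m
F(L) = 1/(4/23 + L) (F(L) = 1/(L + 4/23) = 1/(4/23 + L))
D(y) = 1/(23/441 + y) (D(y) = 1/(y + 23/(4 + 23*19)) = 1/(y + 23/(4 + 437)) = 1/(y + 23/441) = 1/(23/441 + y))
D(123) - f(-615, R(15)) = 441/(23 + 441*123) - (2 + (7 - 1*15)) = 441/(23 + 54243) - (2 + (7 - 15)) = 441/54266 - (2 - 8) = 441*(1/54266) - 1*(-6) = 441/54266 + 6 = 326037/54266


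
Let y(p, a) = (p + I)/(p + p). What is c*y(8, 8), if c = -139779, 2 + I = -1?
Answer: -698895/16 ≈ -43681.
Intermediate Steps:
I = -3 (I = -2 - 1 = -3)
y(p, a) = (-3 + p)/(2*p) (y(p, a) = (p - 3)/(p + p) = (-3 + p)/((2*p)) = (-3 + p)*(1/(2*p)) = (-3 + p)/(2*p))
c*y(8, 8) = -139779*(-3 + 8)/(2*8) = -139779*5/(2*8) = -139779*5/16 = -698895/16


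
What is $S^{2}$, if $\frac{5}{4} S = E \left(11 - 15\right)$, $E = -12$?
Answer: $\frac{36864}{25} \approx 1474.6$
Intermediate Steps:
$S = \frac{192}{5}$ ($S = \frac{4 \left(- 12 \left(11 - 15\right)\right)}{5} = \frac{4 \left(\left(-12\right) \left(-4\right)\right)}{5} = \frac{4}{5} \cdot 48 = \frac{192}{5} \approx 38.4$)
$S^{2} = \left(\frac{192}{5}\right)^{2} = \frac{36864}{25}$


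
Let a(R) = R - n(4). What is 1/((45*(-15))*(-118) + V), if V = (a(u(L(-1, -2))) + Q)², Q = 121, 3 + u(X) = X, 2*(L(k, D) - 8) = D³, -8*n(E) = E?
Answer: 4/378625 ≈ 1.0565e-5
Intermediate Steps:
n(E) = -E/8
L(k, D) = 8 + D³/2
u(X) = -3 + X
a(R) = ½ + R (a(R) = R - (-1)*4/8 = R - 1*(-½) = R + ½ = ½ + R)
V = 60025/4 (V = ((½ + (-3 + (8 + (½)*(-2)³))) + 121)² = ((½ + (-3 + (8 + (½)*(-8)))) + 121)² = ((½ + (-3 + (8 - 4))) + 121)² = ((½ + (-3 + 4)) + 121)² = ((½ + 1) + 121)² = (3/2 + 121)² = (245/2)² = 60025/4 ≈ 15006.)
1/((45*(-15))*(-118) + V) = 1/((45*(-15))*(-118) + 60025/4) = 1/(-675*(-118) + 60025/4) = 1/(79650 + 60025/4) = 1/(378625/4) = 4/378625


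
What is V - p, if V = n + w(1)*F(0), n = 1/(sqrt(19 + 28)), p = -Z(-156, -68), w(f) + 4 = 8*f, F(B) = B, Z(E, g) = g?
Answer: -68 + sqrt(47)/47 ≈ -67.854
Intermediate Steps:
w(f) = -4 + 8*f
p = 68 (p = -1*(-68) = 68)
n = sqrt(47)/47 (n = 1/(sqrt(47)) = sqrt(47)/47 ≈ 0.14586)
V = sqrt(47)/47 (V = sqrt(47)/47 + (-4 + 8*1)*0 = sqrt(47)/47 + (-4 + 8)*0 = sqrt(47)/47 + 4*0 = sqrt(47)/47 + 0 = sqrt(47)/47 ≈ 0.14586)
V - p = sqrt(47)/47 - 1*68 = sqrt(47)/47 - 68 = -68 + sqrt(47)/47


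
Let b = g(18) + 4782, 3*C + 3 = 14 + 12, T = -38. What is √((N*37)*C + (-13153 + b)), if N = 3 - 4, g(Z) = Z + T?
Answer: 2*I*√19518/3 ≈ 93.138*I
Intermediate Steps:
g(Z) = -38 + Z (g(Z) = Z - 38 = -38 + Z)
C = 23/3 (C = -1 + (14 + 12)/3 = -1 + (⅓)*26 = -1 + 26/3 = 23/3 ≈ 7.6667)
N = -1
b = 4762 (b = (-38 + 18) + 4782 = -20 + 4782 = 4762)
√((N*37)*C + (-13153 + b)) = √(-1*37*(23/3) + (-13153 + 4762)) = √(-37*23/3 - 8391) = √(-851/3 - 8391) = √(-26024/3) = 2*I*√19518/3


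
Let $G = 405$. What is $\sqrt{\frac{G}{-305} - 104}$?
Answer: $\frac{5 i \sqrt{15677}}{61} \approx 10.263 i$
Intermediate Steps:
$\sqrt{\frac{G}{-305} - 104} = \sqrt{\frac{405}{-305} - 104} = \sqrt{405 \left(- \frac{1}{305}\right) - 104} = \sqrt{- \frac{81}{61} - 104} = \sqrt{- \frac{6425}{61}} = \frac{5 i \sqrt{15677}}{61}$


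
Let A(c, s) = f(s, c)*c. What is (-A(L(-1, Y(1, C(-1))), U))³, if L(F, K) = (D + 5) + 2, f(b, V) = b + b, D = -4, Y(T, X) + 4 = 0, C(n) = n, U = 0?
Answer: 0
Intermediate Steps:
Y(T, X) = -4 (Y(T, X) = -4 + 0 = -4)
f(b, V) = 2*b
L(F, K) = 3 (L(F, K) = (-4 + 5) + 2 = 1 + 2 = 3)
A(c, s) = 2*c*s (A(c, s) = (2*s)*c = 2*c*s)
(-A(L(-1, Y(1, C(-1))), U))³ = (-2*3*0)³ = (-1*0)³ = 0³ = 0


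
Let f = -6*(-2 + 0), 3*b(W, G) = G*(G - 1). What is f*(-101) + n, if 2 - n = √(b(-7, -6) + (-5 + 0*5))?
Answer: -1213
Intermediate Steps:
b(W, G) = G*(-1 + G)/3 (b(W, G) = (G*(G - 1))/3 = (G*(-1 + G))/3 = G*(-1 + G)/3)
f = 12 (f = -6*(-2) = 12)
n = -1 (n = 2 - √((⅓)*(-6)*(-1 - 6) + (-5 + 0*5)) = 2 - √((⅓)*(-6)*(-7) + (-5 + 0)) = 2 - √(14 - 5) = 2 - √9 = 2 - 1*3 = 2 - 3 = -1)
f*(-101) + n = 12*(-101) - 1 = -1212 - 1 = -1213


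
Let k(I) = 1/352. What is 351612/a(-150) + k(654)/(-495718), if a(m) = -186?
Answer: -10225623315103/5409274816 ≈ -1890.4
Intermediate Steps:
k(I) = 1/352
351612/a(-150) + k(654)/(-495718) = 351612/(-186) + (1/352)/(-495718) = 351612*(-1/186) + (1/352)*(-1/495718) = -58602/31 - 1/174492736 = -10225623315103/5409274816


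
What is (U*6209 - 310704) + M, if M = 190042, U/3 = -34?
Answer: -753980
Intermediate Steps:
U = -102 (U = 3*(-34) = -102)
(U*6209 - 310704) + M = (-102*6209 - 310704) + 190042 = (-633318 - 310704) + 190042 = -944022 + 190042 = -753980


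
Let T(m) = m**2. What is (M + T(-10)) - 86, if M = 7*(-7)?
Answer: -35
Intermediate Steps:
M = -49
(M + T(-10)) - 86 = (-49 + (-10)**2) - 86 = (-49 + 100) - 86 = 51 - 86 = -35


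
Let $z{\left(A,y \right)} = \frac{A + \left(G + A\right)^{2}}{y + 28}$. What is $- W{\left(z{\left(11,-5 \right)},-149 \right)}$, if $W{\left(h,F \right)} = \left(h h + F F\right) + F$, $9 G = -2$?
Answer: $- \frac{76643487988}{3470769} \approx -22083.0$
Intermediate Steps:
$G = - \frac{2}{9}$ ($G = \frac{1}{9} \left(-2\right) = - \frac{2}{9} \approx -0.22222$)
$z{\left(A,y \right)} = \frac{A + \left(- \frac{2}{9} + A\right)^{2}}{28 + y}$ ($z{\left(A,y \right)} = \frac{A + \left(- \frac{2}{9} + A\right)^{2}}{y + 28} = \frac{A + \left(- \frac{2}{9} + A\right)^{2}}{28 + y}$)
$W{\left(h,F \right)} = F + F^{2} + h^{2}$ ($W{\left(h,F \right)} = \left(h^{2} + F^{2}\right) + F = \left(F^{2} + h^{2}\right) + F = F + F^{2} + h^{2}$)
$- W{\left(z{\left(11,-5 \right)},-149 \right)} = - (-149 + \left(-149\right)^{2} + \left(\frac{11 + \frac{\left(-2 + 9 \cdot 11\right)^{2}}{81}}{28 - 5}\right)^{2}) = - (-149 + 22201 + \left(\frac{11 + \frac{\left(-2 + 99\right)^{2}}{81}}{23}\right)^{2}) = - (-149 + 22201 + \left(\frac{11 + \frac{97^{2}}{81}}{23}\right)^{2}) = - (-149 + 22201 + \left(\frac{11 + \frac{1}{81} \cdot 9409}{23}\right)^{2}) = - (-149 + 22201 + \left(\frac{11 + \frac{9409}{81}}{23}\right)^{2}) = - (-149 + 22201 + \left(\frac{1}{23} \cdot \frac{10300}{81}\right)^{2}) = - (-149 + 22201 + \left(\frac{10300}{1863}\right)^{2}) = - (-149 + 22201 + \frac{106090000}{3470769}) = \left(-1\right) \frac{76643487988}{3470769} = - \frac{76643487988}{3470769}$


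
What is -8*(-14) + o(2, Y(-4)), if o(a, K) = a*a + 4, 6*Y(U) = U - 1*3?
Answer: 120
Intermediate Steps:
Y(U) = -1/2 + U/6 (Y(U) = (U - 1*3)/6 = (U - 3)/6 = (-3 + U)/6 = -1/2 + U/6)
o(a, K) = 4 + a**2 (o(a, K) = a**2 + 4 = 4 + a**2)
-8*(-14) + o(2, Y(-4)) = -8*(-14) + (4 + 2**2) = 112 + (4 + 4) = 112 + 8 = 120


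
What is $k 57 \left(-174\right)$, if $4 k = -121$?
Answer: $\frac{600039}{2} \approx 3.0002 \cdot 10^{5}$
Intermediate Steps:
$k = - \frac{121}{4}$ ($k = \frac{1}{4} \left(-121\right) = - \frac{121}{4} \approx -30.25$)
$k 57 \left(-174\right) = \left(- \frac{121}{4}\right) 57 \left(-174\right) = \left(- \frac{6897}{4}\right) \left(-174\right) = \frac{600039}{2}$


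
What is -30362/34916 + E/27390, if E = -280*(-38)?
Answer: -23005447/47817462 ≈ -0.48111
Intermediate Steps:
E = 10640
-30362/34916 + E/27390 = -30362/34916 + 10640/27390 = -30362*1/34916 + 10640*(1/27390) = -15181/17458 + 1064/2739 = -23005447/47817462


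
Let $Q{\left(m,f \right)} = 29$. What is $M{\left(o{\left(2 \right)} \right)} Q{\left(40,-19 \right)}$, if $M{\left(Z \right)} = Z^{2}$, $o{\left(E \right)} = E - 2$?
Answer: $0$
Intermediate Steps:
$o{\left(E \right)} = -2 + E$ ($o{\left(E \right)} = E - 2 = -2 + E$)
$M{\left(o{\left(2 \right)} \right)} Q{\left(40,-19 \right)} = \left(-2 + 2\right)^{2} \cdot 29 = 0^{2} \cdot 29 = 0 \cdot 29 = 0$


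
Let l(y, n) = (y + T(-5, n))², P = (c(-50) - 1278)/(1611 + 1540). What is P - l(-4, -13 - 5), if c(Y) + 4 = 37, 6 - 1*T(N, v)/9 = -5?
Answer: -28439020/3151 ≈ -9025.4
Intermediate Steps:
T(N, v) = 99 (T(N, v) = 54 - 9*(-5) = 54 + 45 = 99)
c(Y) = 33 (c(Y) = -4 + 37 = 33)
P = -1245/3151 (P = (33 - 1278)/(1611 + 1540) = -1245/3151 ≈ -0.39511)
l(y, n) = (99 + y)² (l(y, n) = (y + 99)² = (99 + y)²)
P - l(-4, -13 - 5) = -1245/3151 - (99 - 4)² = -1245/3151 - 1*95² = -1245/3151 - 1*9025 = -1245/3151 - 9025 = -28439020/3151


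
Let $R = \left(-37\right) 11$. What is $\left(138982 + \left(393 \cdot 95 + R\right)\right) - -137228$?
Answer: $313138$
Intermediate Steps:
$R = -407$
$\left(138982 + \left(393 \cdot 95 + R\right)\right) - -137228 = \left(138982 + \left(393 \cdot 95 - 407\right)\right) - -137228 = \left(138982 + \left(37335 - 407\right)\right) + 137228 = \left(138982 + 36928\right) + 137228 = 175910 + 137228 = 313138$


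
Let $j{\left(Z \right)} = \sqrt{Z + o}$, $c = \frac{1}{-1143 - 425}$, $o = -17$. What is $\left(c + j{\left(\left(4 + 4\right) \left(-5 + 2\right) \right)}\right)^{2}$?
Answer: $\frac{\left(1 - 1568 i \sqrt{41}\right)^{2}}{2458624} \approx -41.0 - 0.0081673 i$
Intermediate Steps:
$c = - \frac{1}{1568}$ ($c = \frac{1}{-1568} = - \frac{1}{1568} \approx -0.00063775$)
$j{\left(Z \right)} = \sqrt{-17 + Z}$ ($j{\left(Z \right)} = \sqrt{Z - 17} = \sqrt{-17 + Z}$)
$\left(c + j{\left(\left(4 + 4\right) \left(-5 + 2\right) \right)}\right)^{2} = \left(- \frac{1}{1568} + \sqrt{-17 + \left(4 + 4\right) \left(-5 + 2\right)}\right)^{2} = \left(- \frac{1}{1568} + \sqrt{-17 + 8 \left(-3\right)}\right)^{2} = \left(- \frac{1}{1568} + \sqrt{-17 - 24}\right)^{2} = \left(- \frac{1}{1568} + \sqrt{-41}\right)^{2} = \left(- \frac{1}{1568} + i \sqrt{41}\right)^{2}$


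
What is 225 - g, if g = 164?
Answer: 61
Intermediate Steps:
225 - g = 225 - 1*164 = 225 - 164 = 61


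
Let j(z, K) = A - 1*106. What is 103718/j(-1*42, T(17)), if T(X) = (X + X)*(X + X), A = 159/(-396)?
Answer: -13690776/14045 ≈ -974.78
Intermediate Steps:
A = -53/132 (A = 159*(-1/396) = -53/132 ≈ -0.40152)
T(X) = 4*X² (T(X) = (2*X)*(2*X) = 4*X²)
j(z, K) = -14045/132 (j(z, K) = -53/132 - 1*106 = -53/132 - 106 = -14045/132)
103718/j(-1*42, T(17)) = 103718/(-14045/132) = 103718*(-132/14045) = -13690776/14045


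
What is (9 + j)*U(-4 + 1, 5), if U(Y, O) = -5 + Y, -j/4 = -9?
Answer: -360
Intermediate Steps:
j = 36 (j = -4*(-9) = 36)
(9 + j)*U(-4 + 1, 5) = (9 + 36)*(-5 + (-4 + 1)) = 45*(-5 - 3) = 45*(-8) = -360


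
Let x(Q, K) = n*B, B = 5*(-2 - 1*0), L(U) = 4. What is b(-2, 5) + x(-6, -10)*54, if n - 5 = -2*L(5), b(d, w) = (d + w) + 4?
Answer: 1627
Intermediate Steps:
b(d, w) = 4 + d + w
n = -3 (n = 5 - 2*4 = 5 - 8 = -3)
B = -10 (B = 5*(-2 + 0) = 5*(-2) = -10)
x(Q, K) = 30 (x(Q, K) = -3*(-10) = 30)
b(-2, 5) + x(-6, -10)*54 = (4 - 2 + 5) + 30*54 = 7 + 1620 = 1627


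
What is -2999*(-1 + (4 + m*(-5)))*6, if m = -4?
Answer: -413862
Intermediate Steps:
-2999*(-1 + (4 + m*(-5)))*6 = -2999*(-1 + (4 - 4*(-5)))*6 = -2999*(-1 + (4 + 20))*6 = -2999*(-1 + 24)*6 = -68977*6 = -2999*138 = -413862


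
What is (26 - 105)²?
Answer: 6241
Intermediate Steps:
(26 - 105)² = (-79)² = 6241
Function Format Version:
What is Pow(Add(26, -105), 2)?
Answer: 6241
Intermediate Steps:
Pow(Add(26, -105), 2) = Pow(-79, 2) = 6241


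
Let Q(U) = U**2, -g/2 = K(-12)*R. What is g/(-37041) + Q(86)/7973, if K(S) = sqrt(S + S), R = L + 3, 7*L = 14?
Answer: 7396/7973 + 20*I*sqrt(6)/37041 ≈ 0.92763 + 0.0013226*I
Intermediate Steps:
L = 2 (L = (1/7)*14 = 2)
R = 5 (R = 2 + 3 = 5)
K(S) = sqrt(2)*sqrt(S) (K(S) = sqrt(2*S) = sqrt(2)*sqrt(S))
g = -20*I*sqrt(6) (g = -2*sqrt(2)*sqrt(-12)*5 = -2*sqrt(2)*(2*I*sqrt(3))*5 = -2*2*I*sqrt(6)*5 = -20*I*sqrt(6) ≈ -48.99*I)
g/(-37041) + Q(86)/7973 = -20*I*sqrt(6)/(-37041) + 86**2/7973 = -20*I*sqrt(6)*(-1/37041) + 7396*(1/7973) = 20*I*sqrt(6)/37041 + 7396/7973 = 7396/7973 + 20*I*sqrt(6)/37041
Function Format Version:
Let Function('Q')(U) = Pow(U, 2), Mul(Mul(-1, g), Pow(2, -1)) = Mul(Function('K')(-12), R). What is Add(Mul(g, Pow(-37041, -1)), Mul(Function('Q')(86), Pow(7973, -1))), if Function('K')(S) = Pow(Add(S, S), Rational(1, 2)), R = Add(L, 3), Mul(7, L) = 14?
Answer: Add(Rational(7396, 7973), Mul(Rational(20, 37041), I, Pow(6, Rational(1, 2)))) ≈ Add(0.92763, Mul(0.0013226, I))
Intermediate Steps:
L = 2 (L = Mul(Rational(1, 7), 14) = 2)
R = 5 (R = Add(2, 3) = 5)
Function('K')(S) = Mul(Pow(2, Rational(1, 2)), Pow(S, Rational(1, 2))) (Function('K')(S) = Pow(Mul(2, S), Rational(1, 2)) = Mul(Pow(2, Rational(1, 2)), Pow(S, Rational(1, 2))))
g = Mul(-20, I, Pow(6, Rational(1, 2))) (g = Mul(-2, Mul(Mul(Pow(2, Rational(1, 2)), Pow(-12, Rational(1, 2))), 5)) = Mul(-2, Mul(Mul(Pow(2, Rational(1, 2)), Mul(2, I, Pow(3, Rational(1, 2)))), 5)) = Mul(-2, Mul(Mul(2, I, Pow(6, Rational(1, 2))), 5)) = Mul(-2, Mul(10, I, Pow(6, Rational(1, 2)))) = Mul(-20, I, Pow(6, Rational(1, 2))) ≈ Mul(-48.990, I))
Add(Mul(g, Pow(-37041, -1)), Mul(Function('Q')(86), Pow(7973, -1))) = Add(Mul(Mul(-20, I, Pow(6, Rational(1, 2))), Pow(-37041, -1)), Mul(Pow(86, 2), Pow(7973, -1))) = Add(Mul(Mul(-20, I, Pow(6, Rational(1, 2))), Rational(-1, 37041)), Mul(7396, Rational(1, 7973))) = Add(Mul(Rational(20, 37041), I, Pow(6, Rational(1, 2))), Rational(7396, 7973)) = Add(Rational(7396, 7973), Mul(Rational(20, 37041), I, Pow(6, Rational(1, 2))))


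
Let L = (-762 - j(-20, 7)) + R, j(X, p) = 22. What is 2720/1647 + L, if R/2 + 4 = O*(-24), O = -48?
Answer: 2492984/1647 ≈ 1513.7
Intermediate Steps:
R = 2296 (R = -8 + 2*(-48*(-24)) = -8 + 2*1152 = -8 + 2304 = 2296)
L = 1512 (L = (-762 - 1*22) + 2296 = (-762 - 22) + 2296 = -784 + 2296 = 1512)
2720/1647 + L = 2720/1647 + 1512 = 2492984/1647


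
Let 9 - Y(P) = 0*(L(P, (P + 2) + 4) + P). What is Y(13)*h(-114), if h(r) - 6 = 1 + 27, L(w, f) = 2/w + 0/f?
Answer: 306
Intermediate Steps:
L(w, f) = 2/w (L(w, f) = 2/w + 0 = 2/w)
h(r) = 34 (h(r) = 6 + (1 + 27) = 6 + 28 = 34)
Y(P) = 9 (Y(P) = 9 - 0*(2/P + P) = 9 - 0*(P + 2/P) = 9 - 1*0 = 9 + 0 = 9)
Y(13)*h(-114) = 9*34 = 306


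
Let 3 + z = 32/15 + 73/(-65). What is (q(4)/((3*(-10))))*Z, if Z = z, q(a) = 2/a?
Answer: 97/2925 ≈ 0.033162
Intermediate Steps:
z = -388/195 (z = -3 + (32/15 + 73/(-65)) = -3 + (32*(1/15) + 73*(-1/65)) = -3 + (32/15 - 73/65) = -3 + 197/195 = -388/195 ≈ -1.9897)
Z = -388/195 ≈ -1.9897
(q(4)/((3*(-10))))*Z = ((2/4)/((3*(-10))))*(-388/195) = ((2*(1/4))/(-30))*(-388/195) = ((1/2)*(-1/30))*(-388/195) = -1/60*(-388/195) = 97/2925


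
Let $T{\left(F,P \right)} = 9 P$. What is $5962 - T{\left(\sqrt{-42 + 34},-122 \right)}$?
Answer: $7060$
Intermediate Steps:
$5962 - T{\left(\sqrt{-42 + 34},-122 \right)} = 5962 - 9 \left(-122\right) = 5962 - -1098 = 5962 + 1098 = 7060$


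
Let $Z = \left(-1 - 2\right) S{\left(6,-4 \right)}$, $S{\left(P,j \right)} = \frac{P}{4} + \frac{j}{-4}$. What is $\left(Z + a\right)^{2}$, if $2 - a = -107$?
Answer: $\frac{41209}{4} \approx 10302.0$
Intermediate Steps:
$a = 109$ ($a = 2 - -107 = 2 + 107 = 109$)
$S{\left(P,j \right)} = - \frac{j}{4} + \frac{P}{4}$ ($S{\left(P,j \right)} = P \frac{1}{4} + j \left(- \frac{1}{4}\right) = \frac{P}{4} - \frac{j}{4} = - \frac{j}{4} + \frac{P}{4}$)
$Z = - \frac{15}{2}$ ($Z = \left(-1 - 2\right) \left(\left(- \frac{1}{4}\right) \left(-4\right) + \frac{1}{4} \cdot 6\right) = - 3 \left(1 + \frac{3}{2}\right) = \left(-3\right) \frac{5}{2} = - \frac{15}{2} \approx -7.5$)
$\left(Z + a\right)^{2} = \left(- \frac{15}{2} + 109\right)^{2} = \left(\frac{203}{2}\right)^{2} = \frac{41209}{4}$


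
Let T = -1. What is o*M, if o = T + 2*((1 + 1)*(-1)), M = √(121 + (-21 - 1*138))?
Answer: -5*I*√38 ≈ -30.822*I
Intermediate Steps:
M = I*√38 (M = √(121 + (-21 - 138)) = √(121 - 159) = √(-38) = I*√38 ≈ 6.1644*I)
o = -5 (o = -1 + 2*((1 + 1)*(-1)) = -1 + 2*(2*(-1)) = -1 + 2*(-2) = -1 - 4 = -5)
o*M = -5*I*√38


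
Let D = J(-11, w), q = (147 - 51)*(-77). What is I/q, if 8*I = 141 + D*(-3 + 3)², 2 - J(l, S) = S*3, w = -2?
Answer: -47/19712 ≈ -0.0023843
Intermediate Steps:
q = -7392 (q = 96*(-77) = -7392)
J(l, S) = 2 - 3*S (J(l, S) = 2 - S*3 = 2 - 3*S)
D = 8 (D = 2 - 3*(-2) = 2 + 6 = 8)
I = 141/8 (I = (141 + 8*(-3 + 3)²)/8 = (141 + 8*0²)/8 = (141 + 8*0)/8 = (141 + 0)/8 = (⅛)*141 = 141/8 ≈ 17.625)
I/q = (141/8)/(-7392) = (141/8)*(-1/7392) = -47/19712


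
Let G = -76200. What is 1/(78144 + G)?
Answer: 1/1944 ≈ 0.00051440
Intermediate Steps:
1/(78144 + G) = 1/(78144 - 76200) = 1/1944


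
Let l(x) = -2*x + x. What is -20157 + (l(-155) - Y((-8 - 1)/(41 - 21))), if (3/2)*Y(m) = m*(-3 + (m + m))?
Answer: -2000317/100 ≈ -20003.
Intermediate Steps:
Y(m) = 2*m*(-3 + 2*m)/3 (Y(m) = 2*(m*(-3 + (m + m)))/3 = 2*(m*(-3 + 2*m))/3 = 2*m*(-3 + 2*m)/3)
l(x) = -x
-20157 + (l(-155) - Y((-8 - 1)/(41 - 21))) = -20157 + (-1*(-155) - 2*(-8 - 1)/(41 - 21)*(-3 + 2*((-8 - 1)/(41 - 21)))/3) = -20157 + (155 - 2*(-9/20)*(-3 + 2*(-9/20))/3) = -20157 + (155 - 2*(-9*1/20)*(-3 + 2*(-9*1/20))/3) = -20157 + (155 - 2*(-9)*(-3 + 2*(-9/20))/(3*20)) = -20157 + (155 - 2*(-9)*(-3 - 9/10)/(3*20)) = -20157 + (155 - 2*(-9)*(-39)/(3*20*10)) = -20157 + (155 - 1*117/100) = -20157 + (155 - 117/100) = -20157 + 15383/100 = -2000317/100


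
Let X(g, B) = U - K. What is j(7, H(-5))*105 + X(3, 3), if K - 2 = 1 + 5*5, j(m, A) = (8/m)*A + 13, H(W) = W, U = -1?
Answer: 736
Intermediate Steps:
j(m, A) = 13 + 8*A/m (j(m, A) = 8*A/m + 13 = 13 + 8*A/m)
K = 28 (K = 2 + (1 + 5*5) = 2 + (1 + 25) = 2 + 26 = 28)
X(g, B) = -29 (X(g, B) = -1 - 1*28 = -1 - 28 = -29)
j(7, H(-5))*105 + X(3, 3) = (13 + 8*(-5)/7)*105 - 29 = (13 + 8*(-5)*(⅐))*105 - 29 = (13 - 40/7)*105 - 29 = (51/7)*105 - 29 = 765 - 29 = 736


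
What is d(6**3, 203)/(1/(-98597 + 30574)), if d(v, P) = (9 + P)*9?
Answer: -129787884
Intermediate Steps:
d(v, P) = 81 + 9*P
d(6**3, 203)/(1/(-98597 + 30574)) = (81 + 9*203)/(1/(-98597 + 30574)) = (81 + 1827)/(1/(-68023)) = 1908/(-1/68023) = 1908*(-68023) = -129787884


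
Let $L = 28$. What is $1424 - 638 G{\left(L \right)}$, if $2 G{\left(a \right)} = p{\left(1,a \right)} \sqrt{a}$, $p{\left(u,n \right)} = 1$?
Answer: $1424 - 638 \sqrt{7} \approx -263.99$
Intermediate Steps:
$G{\left(a \right)} = \frac{\sqrt{a}}{2}$ ($G{\left(a \right)} = \frac{1 \sqrt{a}}{2} = \frac{\sqrt{a}}{2}$)
$1424 - 638 G{\left(L \right)} = 1424 - 638 \frac{\sqrt{28}}{2} = 1424 - 638 \frac{2 \sqrt{7}}{2} = 1424 - 638 \sqrt{7}$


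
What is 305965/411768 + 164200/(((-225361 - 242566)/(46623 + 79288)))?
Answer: -8512989841117045/192677364936 ≈ -44183.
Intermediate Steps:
305965/411768 + 164200/(((-225361 - 242566)/(46623 + 79288))) = 305965*(1/411768) + 164200/((-467927/125911)) = 305965/411768 + 164200/((-467927*1/125911)) = 305965/411768 + 164200/(-467927/125911) = 305965/411768 + 164200*(-125911/467927) = 305965/411768 - 20674586200/467927 = -8512989841117045/192677364936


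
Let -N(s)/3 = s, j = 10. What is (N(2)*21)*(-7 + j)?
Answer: -378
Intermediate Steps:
N(s) = -3*s
(N(2)*21)*(-7 + j) = (-3*2*21)*(-7 + 10) = -6*21*3 = -126*3 = -378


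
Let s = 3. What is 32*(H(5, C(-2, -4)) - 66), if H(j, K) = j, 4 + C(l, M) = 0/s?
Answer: -1952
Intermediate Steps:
C(l, M) = -4 (C(l, M) = -4 + 0/3 = -4 + 0*(⅓) = -4 + 0 = -4)
32*(H(5, C(-2, -4)) - 66) = 32*(5 - 66) = 32*(-61) = -1952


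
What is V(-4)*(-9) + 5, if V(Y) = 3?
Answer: -22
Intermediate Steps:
V(-4)*(-9) + 5 = 3*(-9) + 5 = -27 + 5 = -22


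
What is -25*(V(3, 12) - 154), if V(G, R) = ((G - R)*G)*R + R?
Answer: 11650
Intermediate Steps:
V(G, R) = R + G*R*(G - R) (V(G, R) = (G*(G - R))*R + R = G*R*(G - R) + R = R + G*R*(G - R))
-25*(V(3, 12) - 154) = -25*(12*(1 + 3**2 - 1*3*12) - 154) = -25*(12*(1 + 9 - 36) - 154) = -25*(12*(-26) - 154) = -25*(-312 - 154) = -25*(-466) = 11650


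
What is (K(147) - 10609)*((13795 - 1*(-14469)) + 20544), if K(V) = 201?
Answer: -507993664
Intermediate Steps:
(K(147) - 10609)*((13795 - 1*(-14469)) + 20544) = (201 - 10609)*((13795 - 1*(-14469)) + 20544) = -10408*((13795 + 14469) + 20544) = -10408*(28264 + 20544) = -10408*48808 = -507993664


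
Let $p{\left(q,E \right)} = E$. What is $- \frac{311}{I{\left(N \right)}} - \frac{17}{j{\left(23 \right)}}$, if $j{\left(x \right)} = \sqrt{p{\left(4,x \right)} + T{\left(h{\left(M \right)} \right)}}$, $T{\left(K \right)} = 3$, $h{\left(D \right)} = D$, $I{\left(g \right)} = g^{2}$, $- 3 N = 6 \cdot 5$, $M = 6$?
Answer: $- \frac{311}{100} - \frac{17 \sqrt{26}}{26} \approx -6.444$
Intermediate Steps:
$N = -10$ ($N = - \frac{6 \cdot 5}{3} = \left(- \frac{1}{3}\right) 30 = -10$)
$j{\left(x \right)} = \sqrt{3 + x}$ ($j{\left(x \right)} = \sqrt{x + 3} = \sqrt{3 + x}$)
$- \frac{311}{I{\left(N \right)}} - \frac{17}{j{\left(23 \right)}} = - \frac{311}{\left(-10\right)^{2}} - \frac{17}{\sqrt{3 + 23}} = - \frac{311}{100} - \frac{17}{\sqrt{26}} = \left(-311\right) \frac{1}{100} - 17 \frac{\sqrt{26}}{26} = - \frac{311}{100} - \frac{17 \sqrt{26}}{26}$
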